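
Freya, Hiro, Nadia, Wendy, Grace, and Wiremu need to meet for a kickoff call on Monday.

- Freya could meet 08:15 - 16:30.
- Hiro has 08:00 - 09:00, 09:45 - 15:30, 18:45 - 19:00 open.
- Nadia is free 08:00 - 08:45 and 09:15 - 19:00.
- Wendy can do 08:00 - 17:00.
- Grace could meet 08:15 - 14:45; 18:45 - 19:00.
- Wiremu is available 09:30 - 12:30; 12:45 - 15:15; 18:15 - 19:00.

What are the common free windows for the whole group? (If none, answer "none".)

Freya ∩ Hiro: 08:15-09:00, 09:45-15:30.
Freya ∩ Hiro ∩ Nadia: 08:15-08:45, 09:45-15:30.
Freya ∩ Hiro ∩ Nadia ∩ Wendy: 08:15-08:45, 09:45-15:30.
Freya ∩ Hiro ∩ Nadia ∩ Wendy ∩ Grace: 08:15-08:45, 09:45-14:45.
Freya ∩ Hiro ∩ Nadia ∩ Wendy ∩ Grace ∩ Wiremu: 09:45-12:30, 12:45-14:45.

09:45-12:30, 12:45-14:45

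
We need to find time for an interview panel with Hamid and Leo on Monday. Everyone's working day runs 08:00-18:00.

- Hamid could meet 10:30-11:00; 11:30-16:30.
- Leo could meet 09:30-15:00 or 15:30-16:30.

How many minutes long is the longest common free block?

Hamid ∩ Leo: 10:30-11:00, 11:30-15:00, 15:30-16:30.
Those are the intersection windows.
The longest is 11:30-15:00 at 210 minutes.

210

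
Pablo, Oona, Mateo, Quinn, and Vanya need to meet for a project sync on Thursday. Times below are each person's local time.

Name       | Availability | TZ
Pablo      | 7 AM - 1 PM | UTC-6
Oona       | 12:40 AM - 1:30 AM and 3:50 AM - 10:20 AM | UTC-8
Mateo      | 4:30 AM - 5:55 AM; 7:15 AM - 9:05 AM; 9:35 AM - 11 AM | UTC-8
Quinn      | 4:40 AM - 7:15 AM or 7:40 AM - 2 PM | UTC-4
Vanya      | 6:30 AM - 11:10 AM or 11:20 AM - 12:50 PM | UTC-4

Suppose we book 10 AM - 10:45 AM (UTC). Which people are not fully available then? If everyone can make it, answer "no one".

Mateo, Oona, Pablo, Vanya

Pablo in UTC: 13:00-19:00 (add 6h to convert from UTC-6).
Oona in UTC: 08:40-09:30, 11:50-18:20 (add 8h to convert from UTC-8).
Mateo in UTC: 12:30-13:55, 15:15-17:05, 17:35-19:00 (add 8h to convert from UTC-8).
Quinn in UTC: 08:40-11:15, 11:40-18:00 (add 4h to convert from UTC-4).
Vanya in UTC: 10:30-15:10, 15:20-16:50 (add 4h to convert from UTC-4).
Pablo: not fully free for 10:00-10:45. Oona: not fully free for 10:00-10:45. Mateo: not fully free for 10:00-10:45. Quinn: free for 10:00-10:45. Vanya: not fully free for 10:00-10:45.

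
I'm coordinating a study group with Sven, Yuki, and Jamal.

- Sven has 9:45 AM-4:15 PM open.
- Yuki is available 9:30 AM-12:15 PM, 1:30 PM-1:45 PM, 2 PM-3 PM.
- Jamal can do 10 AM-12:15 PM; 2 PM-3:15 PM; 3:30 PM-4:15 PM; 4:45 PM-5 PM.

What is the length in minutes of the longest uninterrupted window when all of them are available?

135

Sven ∩ Yuki: 09:45-12:15, 13:30-13:45, 14:00-15:00.
Sven ∩ Yuki ∩ Jamal: 10:00-12:15, 14:00-15:00.
The longest is 10:00-12:15 at 135 minutes.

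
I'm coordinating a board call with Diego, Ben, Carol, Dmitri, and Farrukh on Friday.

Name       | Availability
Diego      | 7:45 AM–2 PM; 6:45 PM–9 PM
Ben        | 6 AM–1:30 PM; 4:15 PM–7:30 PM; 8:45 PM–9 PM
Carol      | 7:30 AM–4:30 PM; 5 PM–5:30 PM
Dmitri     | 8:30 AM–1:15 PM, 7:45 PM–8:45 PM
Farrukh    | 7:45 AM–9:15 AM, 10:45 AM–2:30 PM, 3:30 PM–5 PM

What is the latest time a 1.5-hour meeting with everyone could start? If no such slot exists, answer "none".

11:45

Diego ∩ Ben: 07:45-13:30, 18:45-19:30, 20:45-21:00.
Diego ∩ Ben ∩ Carol: 07:45-13:30.
Diego ∩ Ben ∩ Carol ∩ Dmitri: 08:30-13:15.
Diego ∩ Ben ∩ Carol ∩ Dmitri ∩ Farrukh: 08:30-09:15, 10:45-13:15.
The last common window of at least 90 minutes is 10:45-13:15; a 90-minute meeting can start as late as 11:45 and still end by 13:15.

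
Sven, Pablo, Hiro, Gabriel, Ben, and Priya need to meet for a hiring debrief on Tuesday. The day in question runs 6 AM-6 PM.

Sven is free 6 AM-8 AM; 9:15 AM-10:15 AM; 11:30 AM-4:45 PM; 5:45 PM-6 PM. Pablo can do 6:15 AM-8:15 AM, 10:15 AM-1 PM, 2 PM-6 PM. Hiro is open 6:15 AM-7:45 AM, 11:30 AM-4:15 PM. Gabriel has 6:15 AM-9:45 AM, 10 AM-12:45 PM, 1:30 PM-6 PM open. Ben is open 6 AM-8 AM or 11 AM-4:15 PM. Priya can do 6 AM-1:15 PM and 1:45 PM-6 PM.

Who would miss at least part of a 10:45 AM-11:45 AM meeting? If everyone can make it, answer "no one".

Ben, Hiro, Sven

Sven: not fully free for 10:45-11:45. Pablo: free for 10:45-11:45. Hiro: not fully free for 10:45-11:45. Gabriel: free for 10:45-11:45. Ben: not fully free for 10:45-11:45. Priya: free for 10:45-11:45.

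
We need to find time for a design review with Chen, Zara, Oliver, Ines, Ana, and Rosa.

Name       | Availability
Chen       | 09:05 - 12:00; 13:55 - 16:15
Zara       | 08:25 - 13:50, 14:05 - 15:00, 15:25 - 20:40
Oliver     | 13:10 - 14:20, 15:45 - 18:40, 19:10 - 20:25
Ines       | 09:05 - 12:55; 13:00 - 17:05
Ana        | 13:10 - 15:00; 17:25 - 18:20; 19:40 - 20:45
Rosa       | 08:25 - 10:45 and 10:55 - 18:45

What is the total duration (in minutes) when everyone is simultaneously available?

15

Chen ∩ Zara: 09:05-12:00, 14:05-15:00, 15:25-16:15.
Chen ∩ Zara ∩ Oliver: 14:05-14:20, 15:45-16:15.
Chen ∩ Zara ∩ Oliver ∩ Ines: 14:05-14:20, 15:45-16:15.
Chen ∩ Zara ∩ Oliver ∩ Ines ∩ Ana: 14:05-14:20.
Chen ∩ Zara ∩ Oliver ∩ Ines ∩ Ana ∩ Rosa: 14:05-14:20.
So the common availability across everyone is 14:05-14:20.
That's a single block of 15 minutes.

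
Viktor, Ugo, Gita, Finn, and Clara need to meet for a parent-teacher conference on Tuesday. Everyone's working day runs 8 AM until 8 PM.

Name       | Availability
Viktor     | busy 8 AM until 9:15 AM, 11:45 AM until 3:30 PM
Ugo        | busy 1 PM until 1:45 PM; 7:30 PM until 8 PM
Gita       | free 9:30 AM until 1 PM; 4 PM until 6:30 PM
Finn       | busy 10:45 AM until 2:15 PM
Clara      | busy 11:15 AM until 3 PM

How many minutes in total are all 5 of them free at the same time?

225

Viktor free: 09:15-11:45, 15:30-20:00 (invert busy blocks within the working day).
Ugo free: 08:00-13:00, 13:45-19:30 (invert busy blocks within the working day).
Gita free: 09:30-13:00, 16:00-18:30.
Finn free: 08:00-10:45, 14:15-20:00 (invert busy blocks within the working day).
Clara free: 08:00-11:15, 15:00-20:00 (invert busy blocks within the working day).
Viktor ∩ Ugo: 09:15-11:45, 15:30-19:30.
Viktor ∩ Ugo ∩ Gita: 09:30-11:45, 16:00-18:30.
Viktor ∩ Ugo ∩ Gita ∩ Finn: 09:30-10:45, 16:00-18:30.
Viktor ∩ Ugo ∩ Gita ∩ Finn ∩ Clara: 09:30-10:45, 16:00-18:30.
Summing the common windows: 75 + 150 = 225 minutes.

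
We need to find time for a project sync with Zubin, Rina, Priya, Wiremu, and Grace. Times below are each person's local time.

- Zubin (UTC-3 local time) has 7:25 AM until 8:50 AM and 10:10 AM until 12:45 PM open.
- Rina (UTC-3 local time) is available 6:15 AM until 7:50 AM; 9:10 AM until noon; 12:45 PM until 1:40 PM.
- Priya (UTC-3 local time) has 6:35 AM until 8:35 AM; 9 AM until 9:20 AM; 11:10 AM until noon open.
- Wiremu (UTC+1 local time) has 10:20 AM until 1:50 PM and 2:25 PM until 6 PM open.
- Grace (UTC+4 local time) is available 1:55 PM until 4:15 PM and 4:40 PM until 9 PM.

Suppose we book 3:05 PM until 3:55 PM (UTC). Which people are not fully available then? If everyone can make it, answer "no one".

Priya, Rina, Zubin

Zubin in UTC: 10:25-11:50, 13:10-15:45 (add 3h to convert from UTC-3).
Rina in UTC: 09:15-10:50, 12:10-15:00, 15:45-16:40 (add 3h to convert from UTC-3).
Priya in UTC: 09:35-11:35, 12:00-12:20, 14:10-15:00 (add 3h to convert from UTC-3).
Wiremu in UTC: 09:20-12:50, 13:25-17:00 (subtract 1h to convert from UTC+1).
Grace in UTC: 09:55-12:15, 12:40-17:00 (subtract 4h to convert from UTC+4).
Zubin: not fully free for 15:05-15:55. Rina: not fully free for 15:05-15:55. Priya: not fully free for 15:05-15:55. Wiremu: free for 15:05-15:55. Grace: free for 15:05-15:55.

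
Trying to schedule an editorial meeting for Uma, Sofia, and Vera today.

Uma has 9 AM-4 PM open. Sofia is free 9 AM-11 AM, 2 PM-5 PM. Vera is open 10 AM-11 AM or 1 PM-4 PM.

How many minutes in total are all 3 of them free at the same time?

Uma ∩ Sofia: 09:00-11:00, 14:00-16:00.
Uma ∩ Sofia ∩ Vera: 10:00-11:00, 14:00-16:00.
Those are the intersection windows.
Summing the common windows: 60 + 120 = 180 minutes.

180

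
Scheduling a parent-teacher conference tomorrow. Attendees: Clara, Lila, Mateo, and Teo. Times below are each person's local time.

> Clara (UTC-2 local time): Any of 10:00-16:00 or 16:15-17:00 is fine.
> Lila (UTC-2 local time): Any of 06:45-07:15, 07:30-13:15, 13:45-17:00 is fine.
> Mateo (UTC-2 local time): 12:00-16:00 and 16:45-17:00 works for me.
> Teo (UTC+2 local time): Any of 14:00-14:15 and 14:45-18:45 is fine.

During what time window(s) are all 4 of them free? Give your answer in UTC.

14:00-15:15, 15:45-16:45

Clara in UTC: 12:00-18:00, 18:15-19:00 (add 2h to convert from UTC-2).
Lila in UTC: 08:45-09:15, 09:30-15:15, 15:45-19:00 (add 2h to convert from UTC-2).
Mateo in UTC: 14:00-18:00, 18:45-19:00 (add 2h to convert from UTC-2).
Teo in UTC: 12:00-12:15, 12:45-16:45 (subtract 2h to convert from UTC+2).
Clara ∩ Lila: 12:00-15:15, 15:45-18:00, 18:15-19:00.
Clara ∩ Lila ∩ Mateo: 14:00-15:15, 15:45-18:00, 18:45-19:00.
Clara ∩ Lila ∩ Mateo ∩ Teo: 14:00-15:15, 15:45-16:45.
So the common availability across everyone is 14:00-15:15, 15:45-16:45.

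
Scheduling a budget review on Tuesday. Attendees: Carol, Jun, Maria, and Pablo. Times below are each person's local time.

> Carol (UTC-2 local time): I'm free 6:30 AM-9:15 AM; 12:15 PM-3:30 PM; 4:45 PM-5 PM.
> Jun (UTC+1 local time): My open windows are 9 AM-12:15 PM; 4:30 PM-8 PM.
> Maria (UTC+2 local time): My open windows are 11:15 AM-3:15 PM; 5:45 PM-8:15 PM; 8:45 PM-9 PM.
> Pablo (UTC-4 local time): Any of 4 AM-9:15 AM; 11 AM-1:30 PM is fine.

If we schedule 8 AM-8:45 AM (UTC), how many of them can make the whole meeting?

2

Carol in UTC: 08:30-11:15, 14:15-17:30, 18:45-19:00 (add 2h to convert from UTC-2).
Jun in UTC: 08:00-11:15, 15:30-19:00 (subtract 1h to convert from UTC+1).
Maria in UTC: 09:15-13:15, 15:45-18:15, 18:45-19:00 (subtract 2h to convert from UTC+2).
Pablo in UTC: 08:00-13:15, 15:00-17:30 (add 4h to convert from UTC-4).
Jun and Pablo can make the full 08:00-08:45 slot — that's 2.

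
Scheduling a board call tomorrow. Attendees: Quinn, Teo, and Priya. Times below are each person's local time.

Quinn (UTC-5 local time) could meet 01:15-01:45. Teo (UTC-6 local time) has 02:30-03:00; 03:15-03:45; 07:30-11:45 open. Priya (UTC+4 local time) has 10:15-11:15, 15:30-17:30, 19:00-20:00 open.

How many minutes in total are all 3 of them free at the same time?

Quinn in UTC: 06:15-06:45 (add 5h to convert from UTC-5).
Teo in UTC: 08:30-09:00, 09:15-09:45, 13:30-17:45 (add 6h to convert from UTC-6).
Priya in UTC: 06:15-07:15, 11:30-13:30, 15:00-16:00 (subtract 4h to convert from UTC+4).
Quinn ∩ Teo: ∅.
Quinn ∩ Teo ∩ Priya: ∅.
There is no time when everyone is free.
There is no common window, so the total is 0 minutes.

0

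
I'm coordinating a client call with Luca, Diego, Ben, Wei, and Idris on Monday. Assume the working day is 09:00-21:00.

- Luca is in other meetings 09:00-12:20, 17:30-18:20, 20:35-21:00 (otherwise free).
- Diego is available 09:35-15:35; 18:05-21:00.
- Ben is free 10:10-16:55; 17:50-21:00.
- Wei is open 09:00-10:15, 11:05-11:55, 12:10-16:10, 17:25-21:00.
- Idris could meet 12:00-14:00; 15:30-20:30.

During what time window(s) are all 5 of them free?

12:20-14:00, 15:30-15:35, 18:20-20:30

Luca free: 12:20-17:30, 18:20-20:35 (invert busy blocks within the working day).
Diego free: 09:35-15:35, 18:05-21:00.
Ben free: 10:10-16:55, 17:50-21:00.
Wei free: 09:00-10:15, 11:05-11:55, 12:10-16:10, 17:25-21:00.
Idris free: 12:00-14:00, 15:30-20:30.
Luca ∩ Diego: 12:20-15:35, 18:20-20:35.
Luca ∩ Diego ∩ Ben: 12:20-15:35, 18:20-20:35.
Luca ∩ Diego ∩ Ben ∩ Wei: 12:20-15:35, 18:20-20:35.
Luca ∩ Diego ∩ Ben ∩ Wei ∩ Idris: 12:20-14:00, 15:30-15:35, 18:20-20:30.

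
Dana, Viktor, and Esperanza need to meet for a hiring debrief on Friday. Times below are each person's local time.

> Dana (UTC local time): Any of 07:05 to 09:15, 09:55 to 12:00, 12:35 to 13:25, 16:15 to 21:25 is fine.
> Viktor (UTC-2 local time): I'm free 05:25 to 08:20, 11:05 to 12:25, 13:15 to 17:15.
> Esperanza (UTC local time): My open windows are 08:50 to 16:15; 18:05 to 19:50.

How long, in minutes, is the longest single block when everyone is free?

Dana in UTC: 07:05-09:15, 09:55-12:00, 12:35-13:25, 16:15-21:25.
Viktor in UTC: 07:25-10:20, 13:05-14:25, 15:15-19:15 (add 2h to convert from UTC-2).
Esperanza in UTC: 08:50-16:15, 18:05-19:50.
Dana ∩ Viktor: 07:25-09:15, 09:55-10:20, 13:05-13:25, 16:15-19:15.
Dana ∩ Viktor ∩ Esperanza: 08:50-09:15, 09:55-10:20, 13:05-13:25, 18:05-19:15.
The longest is 18:05-19:15 at 70 minutes.

70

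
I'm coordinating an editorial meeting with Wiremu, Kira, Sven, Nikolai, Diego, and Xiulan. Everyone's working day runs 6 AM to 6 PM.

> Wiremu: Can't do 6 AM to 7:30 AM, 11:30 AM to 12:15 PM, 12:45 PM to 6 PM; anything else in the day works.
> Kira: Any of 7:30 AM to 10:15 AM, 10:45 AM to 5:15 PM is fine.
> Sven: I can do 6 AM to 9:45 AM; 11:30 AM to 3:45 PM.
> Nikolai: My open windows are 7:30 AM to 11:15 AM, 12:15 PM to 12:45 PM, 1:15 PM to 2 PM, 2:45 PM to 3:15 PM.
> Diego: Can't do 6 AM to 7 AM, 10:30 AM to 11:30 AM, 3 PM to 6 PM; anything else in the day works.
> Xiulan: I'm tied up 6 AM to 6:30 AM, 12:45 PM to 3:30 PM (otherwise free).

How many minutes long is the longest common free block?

135

Wiremu free: 07:30-11:30, 12:15-12:45 (invert busy blocks within the working day).
Kira free: 07:30-10:15, 10:45-17:15.
Sven free: 06:00-09:45, 11:30-15:45.
Nikolai free: 07:30-11:15, 12:15-12:45, 13:15-14:00, 14:45-15:15.
Diego free: 07:00-10:30, 11:30-15:00 (invert busy blocks within the working day).
Xiulan free: 06:30-12:45, 15:30-18:00 (invert busy blocks within the working day).
Wiremu ∩ Kira: 07:30-10:15, 10:45-11:30, 12:15-12:45.
Wiremu ∩ Kira ∩ Sven: 07:30-09:45, 12:15-12:45.
Wiremu ∩ Kira ∩ Sven ∩ Nikolai: 07:30-09:45, 12:15-12:45.
Wiremu ∩ Kira ∩ Sven ∩ Nikolai ∩ Diego: 07:30-09:45, 12:15-12:45.
Wiremu ∩ Kira ∩ Sven ∩ Nikolai ∩ Diego ∩ Xiulan: 07:30-09:45, 12:15-12:45.
The longest is 07:30-09:45 at 135 minutes.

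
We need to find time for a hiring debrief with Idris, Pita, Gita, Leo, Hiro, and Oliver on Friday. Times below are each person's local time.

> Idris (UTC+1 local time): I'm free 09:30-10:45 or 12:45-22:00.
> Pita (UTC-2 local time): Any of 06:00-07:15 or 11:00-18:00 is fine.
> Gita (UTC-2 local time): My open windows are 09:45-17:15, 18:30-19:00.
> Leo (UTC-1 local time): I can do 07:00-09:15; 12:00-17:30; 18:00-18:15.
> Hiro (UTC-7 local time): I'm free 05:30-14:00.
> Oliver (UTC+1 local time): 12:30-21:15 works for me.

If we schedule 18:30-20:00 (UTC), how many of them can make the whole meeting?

Idris in UTC: 08:30-09:45, 11:45-21:00 (subtract 1h to convert from UTC+1).
Pita in UTC: 08:00-09:15, 13:00-20:00 (add 2h to convert from UTC-2).
Gita in UTC: 11:45-19:15, 20:30-21:00 (add 2h to convert from UTC-2).
Leo in UTC: 08:00-10:15, 13:00-18:30, 19:00-19:15 (add 1h to convert from UTC-1).
Hiro in UTC: 12:30-21:00 (add 7h to convert from UTC-7).
Oliver in UTC: 11:30-20:15 (subtract 1h to convert from UTC+1).
Idris, Pita, Hiro, and Oliver can make the full 18:30-20:00 slot — that's 4.

4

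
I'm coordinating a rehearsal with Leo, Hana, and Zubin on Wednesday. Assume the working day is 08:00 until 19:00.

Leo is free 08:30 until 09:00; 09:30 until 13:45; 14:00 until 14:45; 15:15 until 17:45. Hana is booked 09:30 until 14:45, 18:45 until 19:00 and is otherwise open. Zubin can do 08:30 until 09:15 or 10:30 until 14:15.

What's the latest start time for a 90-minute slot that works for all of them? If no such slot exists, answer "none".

Leo free: 08:30-09:00, 09:30-13:45, 14:00-14:45, 15:15-17:45.
Hana free: 08:00-09:30, 14:45-18:45 (invert busy blocks within the working day).
Zubin free: 08:30-09:15, 10:30-14:15.
Leo ∩ Hana: 08:30-09:00, 15:15-17:45.
Leo ∩ Hana ∩ Zubin: 08:30-09:00.
No common window is at least 90 minutes long.

none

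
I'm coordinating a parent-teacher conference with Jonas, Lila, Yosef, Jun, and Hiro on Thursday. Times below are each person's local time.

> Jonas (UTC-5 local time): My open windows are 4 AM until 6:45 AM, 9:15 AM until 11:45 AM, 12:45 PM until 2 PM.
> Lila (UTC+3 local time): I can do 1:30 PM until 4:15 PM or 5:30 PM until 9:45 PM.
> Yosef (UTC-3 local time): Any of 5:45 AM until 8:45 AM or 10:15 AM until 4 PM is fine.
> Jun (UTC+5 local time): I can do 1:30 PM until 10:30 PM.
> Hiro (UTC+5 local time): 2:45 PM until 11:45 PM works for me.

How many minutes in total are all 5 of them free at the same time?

210

Jonas in UTC: 09:00-11:45, 14:15-16:45, 17:45-19:00 (add 5h to convert from UTC-5).
Lila in UTC: 10:30-13:15, 14:30-18:45 (subtract 3h to convert from UTC+3).
Yosef in UTC: 08:45-11:45, 13:15-19:00 (add 3h to convert from UTC-3).
Jun in UTC: 08:30-17:30 (subtract 5h to convert from UTC+5).
Hiro in UTC: 09:45-18:45 (subtract 5h to convert from UTC+5).
Jonas ∩ Lila: 10:30-11:45, 14:30-16:45, 17:45-18:45.
Jonas ∩ Lila ∩ Yosef: 10:30-11:45, 14:30-16:45, 17:45-18:45.
Jonas ∩ Lila ∩ Yosef ∩ Jun: 10:30-11:45, 14:30-16:45.
Jonas ∩ Lila ∩ Yosef ∩ Jun ∩ Hiro: 10:30-11:45, 14:30-16:45.
Those are the intersection windows.
Summing the common windows: 75 + 135 = 210 minutes.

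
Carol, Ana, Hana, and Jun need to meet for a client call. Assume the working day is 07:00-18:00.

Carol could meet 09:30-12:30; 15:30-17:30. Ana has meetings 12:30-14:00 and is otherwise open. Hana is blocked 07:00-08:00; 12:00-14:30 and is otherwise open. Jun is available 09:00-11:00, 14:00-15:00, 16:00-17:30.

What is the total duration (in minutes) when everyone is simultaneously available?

180

Carol free: 09:30-12:30, 15:30-17:30.
Ana free: 07:00-12:30, 14:00-18:00 (invert busy blocks within the working day).
Hana free: 08:00-12:00, 14:30-18:00 (invert busy blocks within the working day).
Jun free: 09:00-11:00, 14:00-15:00, 16:00-17:30.
Carol ∩ Ana: 09:30-12:30, 15:30-17:30.
Carol ∩ Ana ∩ Hana: 09:30-12:00, 15:30-17:30.
Carol ∩ Ana ∩ Hana ∩ Jun: 09:30-11:00, 16:00-17:30.
So the common availability across everyone is 09:30-11:00, 16:00-17:30.
Summing the common windows: 90 + 90 = 180 minutes.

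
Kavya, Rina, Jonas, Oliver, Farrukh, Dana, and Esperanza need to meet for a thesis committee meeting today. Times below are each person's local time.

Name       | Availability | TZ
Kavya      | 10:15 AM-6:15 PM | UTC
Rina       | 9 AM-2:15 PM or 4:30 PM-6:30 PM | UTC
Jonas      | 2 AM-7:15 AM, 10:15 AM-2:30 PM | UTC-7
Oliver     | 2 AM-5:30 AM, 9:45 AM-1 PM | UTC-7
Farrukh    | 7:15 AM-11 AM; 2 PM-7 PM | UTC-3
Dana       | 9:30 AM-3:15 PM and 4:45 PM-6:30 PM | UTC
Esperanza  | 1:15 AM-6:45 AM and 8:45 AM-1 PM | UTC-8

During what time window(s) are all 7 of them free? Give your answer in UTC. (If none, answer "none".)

Kavya in UTC: 10:15-18:15.
Rina in UTC: 09:00-14:15, 16:30-18:30.
Jonas in UTC: 09:00-14:15, 17:15-21:30 (add 7h to convert from UTC-7).
Oliver in UTC: 09:00-12:30, 16:45-20:00 (add 7h to convert from UTC-7).
Farrukh in UTC: 10:15-14:00, 17:00-22:00 (add 3h to convert from UTC-3).
Dana in UTC: 09:30-15:15, 16:45-18:30.
Esperanza in UTC: 09:15-14:45, 16:45-21:00 (add 8h to convert from UTC-8).
Kavya ∩ Rina: 10:15-14:15, 16:30-18:15.
Kavya ∩ Rina ∩ Jonas: 10:15-14:15, 17:15-18:15.
Kavya ∩ Rina ∩ Jonas ∩ Oliver: 10:15-12:30, 17:15-18:15.
Kavya ∩ Rina ∩ Jonas ∩ Oliver ∩ Farrukh: 10:15-12:30, 17:15-18:15.
Kavya ∩ Rina ∩ Jonas ∩ Oliver ∩ Farrukh ∩ Dana: 10:15-12:30, 17:15-18:15.
Kavya ∩ Rina ∩ Jonas ∩ Oliver ∩ Farrukh ∩ Dana ∩ Esperanza: 10:15-12:30, 17:15-18:15.

10:15-12:30, 17:15-18:15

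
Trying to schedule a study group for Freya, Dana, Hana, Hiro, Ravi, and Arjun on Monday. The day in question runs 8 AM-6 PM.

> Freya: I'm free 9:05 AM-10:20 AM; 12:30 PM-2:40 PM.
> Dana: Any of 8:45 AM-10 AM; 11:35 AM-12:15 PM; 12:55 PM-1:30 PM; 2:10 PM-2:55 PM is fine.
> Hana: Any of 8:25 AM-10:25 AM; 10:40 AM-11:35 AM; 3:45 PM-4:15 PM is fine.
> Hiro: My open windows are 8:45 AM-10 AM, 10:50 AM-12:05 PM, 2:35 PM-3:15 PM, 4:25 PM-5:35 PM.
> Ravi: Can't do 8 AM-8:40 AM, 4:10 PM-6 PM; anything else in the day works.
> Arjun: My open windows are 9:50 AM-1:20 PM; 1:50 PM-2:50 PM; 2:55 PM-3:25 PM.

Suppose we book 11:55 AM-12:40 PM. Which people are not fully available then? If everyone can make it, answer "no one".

Freya free: 09:05-10:20, 12:30-14:40.
Dana free: 08:45-10:00, 11:35-12:15, 12:55-13:30, 14:10-14:55.
Hana free: 08:25-10:25, 10:40-11:35, 15:45-16:15.
Hiro free: 08:45-10:00, 10:50-12:05, 14:35-15:15, 16:25-17:35.
Ravi free: 08:40-16:10 (invert busy blocks within the working day).
Arjun free: 09:50-13:20, 13:50-14:50, 14:55-15:25.
Freya: not fully free for 11:55-12:40. Dana: not fully free for 11:55-12:40. Hana: not fully free for 11:55-12:40. Hiro: not fully free for 11:55-12:40. Ravi: free for 11:55-12:40. Arjun: free for 11:55-12:40.

Dana, Freya, Hana, Hiro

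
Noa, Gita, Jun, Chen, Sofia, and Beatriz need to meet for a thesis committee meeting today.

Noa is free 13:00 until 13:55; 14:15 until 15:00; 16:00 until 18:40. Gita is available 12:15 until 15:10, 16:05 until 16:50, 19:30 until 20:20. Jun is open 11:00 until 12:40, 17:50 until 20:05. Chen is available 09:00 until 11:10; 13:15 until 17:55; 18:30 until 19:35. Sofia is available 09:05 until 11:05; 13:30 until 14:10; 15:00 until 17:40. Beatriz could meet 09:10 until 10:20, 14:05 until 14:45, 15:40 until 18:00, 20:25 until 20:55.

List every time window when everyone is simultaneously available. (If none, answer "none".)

Noa ∩ Gita: 13:00-13:55, 14:15-15:00, 16:05-16:50.
Noa ∩ Gita ∩ Jun: ∅.
Noa ∩ Gita ∩ Jun ∩ Chen: ∅.
Noa ∩ Gita ∩ Jun ∩ Chen ∩ Sofia: ∅.
Noa ∩ Gita ∩ Jun ∩ Chen ∩ Sofia ∩ Beatriz: ∅.
There is no time when everyone is free.

none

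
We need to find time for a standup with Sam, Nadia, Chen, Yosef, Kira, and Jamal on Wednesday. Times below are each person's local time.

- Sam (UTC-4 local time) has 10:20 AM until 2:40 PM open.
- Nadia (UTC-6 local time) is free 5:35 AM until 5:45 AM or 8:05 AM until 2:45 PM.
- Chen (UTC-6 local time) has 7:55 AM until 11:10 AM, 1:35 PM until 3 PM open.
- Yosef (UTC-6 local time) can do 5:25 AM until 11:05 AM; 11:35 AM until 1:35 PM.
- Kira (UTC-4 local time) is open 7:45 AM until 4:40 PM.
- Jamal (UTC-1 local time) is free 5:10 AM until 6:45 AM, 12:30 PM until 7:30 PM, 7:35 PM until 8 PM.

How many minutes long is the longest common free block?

Sam in UTC: 14:20-18:40 (add 4h to convert from UTC-4).
Nadia in UTC: 11:35-11:45, 14:05-20:45 (add 6h to convert from UTC-6).
Chen in UTC: 13:55-17:10, 19:35-21:00 (add 6h to convert from UTC-6).
Yosef in UTC: 11:25-17:05, 17:35-19:35 (add 6h to convert from UTC-6).
Kira in UTC: 11:45-20:40 (add 4h to convert from UTC-4).
Jamal in UTC: 06:10-07:45, 13:30-20:30, 20:35-21:00 (add 1h to convert from UTC-1).
Sam ∩ Nadia: 14:20-18:40.
Sam ∩ Nadia ∩ Chen: 14:20-17:10.
Sam ∩ Nadia ∩ Chen ∩ Yosef: 14:20-17:05.
Sam ∩ Nadia ∩ Chen ∩ Yosef ∩ Kira: 14:20-17:05.
Sam ∩ Nadia ∩ Chen ∩ Yosef ∩ Kira ∩ Jamal: 14:20-17:05.
The longest is 14:20-17:05 at 165 minutes.

165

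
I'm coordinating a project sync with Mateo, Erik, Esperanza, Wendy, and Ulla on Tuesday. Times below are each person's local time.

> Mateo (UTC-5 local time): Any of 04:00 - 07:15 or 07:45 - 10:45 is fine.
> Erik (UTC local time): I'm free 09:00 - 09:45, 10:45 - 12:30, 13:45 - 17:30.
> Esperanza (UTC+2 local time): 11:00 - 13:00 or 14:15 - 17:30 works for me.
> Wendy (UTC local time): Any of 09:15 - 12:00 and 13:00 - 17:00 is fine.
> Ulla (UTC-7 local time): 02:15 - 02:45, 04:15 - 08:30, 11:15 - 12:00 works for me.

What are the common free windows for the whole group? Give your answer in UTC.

Mateo in UTC: 09:00-12:15, 12:45-15:45 (add 5h to convert from UTC-5).
Erik in UTC: 09:00-09:45, 10:45-12:30, 13:45-17:30.
Esperanza in UTC: 09:00-11:00, 12:15-15:30 (subtract 2h to convert from UTC+2).
Wendy in UTC: 09:15-12:00, 13:00-17:00.
Ulla in UTC: 09:15-09:45, 11:15-15:30, 18:15-19:00 (add 7h to convert from UTC-7).
Mateo ∩ Erik: 09:00-09:45, 10:45-12:15, 13:45-15:45.
Mateo ∩ Erik ∩ Esperanza: 09:00-09:45, 10:45-11:00, 13:45-15:30.
Mateo ∩ Erik ∩ Esperanza ∩ Wendy: 09:15-09:45, 10:45-11:00, 13:45-15:30.
Mateo ∩ Erik ∩ Esperanza ∩ Wendy ∩ Ulla: 09:15-09:45, 13:45-15:30.

09:15-09:45, 13:45-15:30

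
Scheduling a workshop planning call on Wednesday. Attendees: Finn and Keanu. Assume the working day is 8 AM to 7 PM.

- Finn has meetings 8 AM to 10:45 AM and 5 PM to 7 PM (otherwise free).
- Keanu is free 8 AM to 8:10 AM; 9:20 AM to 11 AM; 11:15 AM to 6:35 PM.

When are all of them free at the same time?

10:45-11:00, 11:15-17:00

Finn free: 10:45-17:00 (invert busy blocks within the working day).
Keanu free: 08:00-08:10, 09:20-11:00, 11:15-18:35.
Finn ∩ Keanu: 10:45-11:00, 11:15-17:00.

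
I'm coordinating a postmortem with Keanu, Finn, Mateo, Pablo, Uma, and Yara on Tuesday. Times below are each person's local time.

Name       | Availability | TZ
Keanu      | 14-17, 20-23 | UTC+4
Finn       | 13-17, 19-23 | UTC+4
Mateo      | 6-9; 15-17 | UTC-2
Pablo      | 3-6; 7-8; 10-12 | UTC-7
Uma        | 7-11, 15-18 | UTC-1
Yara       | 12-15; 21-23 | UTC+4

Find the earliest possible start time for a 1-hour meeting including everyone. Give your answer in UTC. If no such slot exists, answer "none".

10:00

Keanu in UTC: 10:00-13:00, 16:00-19:00 (subtract 4h to convert from UTC+4).
Finn in UTC: 09:00-13:00, 15:00-19:00 (subtract 4h to convert from UTC+4).
Mateo in UTC: 08:00-11:00, 17:00-19:00 (add 2h to convert from UTC-2).
Pablo in UTC: 10:00-13:00, 14:00-15:00, 17:00-19:00 (add 7h to convert from UTC-7).
Uma in UTC: 08:00-12:00, 16:00-19:00 (add 1h to convert from UTC-1).
Yara in UTC: 08:00-11:00, 17:00-19:00 (subtract 4h to convert from UTC+4).
Keanu ∩ Finn: 10:00-13:00, 16:00-19:00.
Keanu ∩ Finn ∩ Mateo: 10:00-11:00, 17:00-19:00.
Keanu ∩ Finn ∩ Mateo ∩ Pablo: 10:00-11:00, 17:00-19:00.
Keanu ∩ Finn ∩ Mateo ∩ Pablo ∩ Uma: 10:00-11:00, 17:00-19:00.
Keanu ∩ Finn ∩ Mateo ∩ Pablo ∩ Uma ∩ Yara: 10:00-11:00, 17:00-19:00.
Those are the intersection windows.
The first common window of at least 60 minutes is 10:00-11:00, so the earliest start is 10:00.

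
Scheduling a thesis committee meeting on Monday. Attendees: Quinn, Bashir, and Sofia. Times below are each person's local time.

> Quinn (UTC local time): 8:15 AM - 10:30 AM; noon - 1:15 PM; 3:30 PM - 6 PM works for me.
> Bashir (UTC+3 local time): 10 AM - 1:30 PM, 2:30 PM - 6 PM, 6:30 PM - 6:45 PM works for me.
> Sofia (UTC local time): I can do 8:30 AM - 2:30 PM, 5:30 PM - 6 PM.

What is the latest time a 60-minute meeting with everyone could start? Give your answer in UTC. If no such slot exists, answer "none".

Quinn in UTC: 08:15-10:30, 12:00-13:15, 15:30-18:00.
Bashir in UTC: 07:00-10:30, 11:30-15:00, 15:30-15:45 (subtract 3h to convert from UTC+3).
Sofia in UTC: 08:30-14:30, 17:30-18:00.
Quinn ∩ Bashir: 08:15-10:30, 12:00-13:15, 15:30-15:45.
Quinn ∩ Bashir ∩ Sofia: 08:30-10:30, 12:00-13:15.
Those are the intersection windows.
The last common window of at least 60 minutes is 12:00-13:15; a 60-minute meeting can start as late as 12:15 and still end by 13:15.

12:15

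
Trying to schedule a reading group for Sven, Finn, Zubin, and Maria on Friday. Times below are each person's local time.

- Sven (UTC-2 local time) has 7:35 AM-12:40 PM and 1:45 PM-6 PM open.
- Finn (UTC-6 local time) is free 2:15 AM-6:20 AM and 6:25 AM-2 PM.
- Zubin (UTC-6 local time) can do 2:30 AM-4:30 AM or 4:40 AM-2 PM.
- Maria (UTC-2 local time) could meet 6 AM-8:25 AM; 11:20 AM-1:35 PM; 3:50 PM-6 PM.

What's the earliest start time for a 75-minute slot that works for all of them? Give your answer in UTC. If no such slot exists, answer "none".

13:20

Sven in UTC: 09:35-14:40, 15:45-20:00 (add 2h to convert from UTC-2).
Finn in UTC: 08:15-12:20, 12:25-20:00 (add 6h to convert from UTC-6).
Zubin in UTC: 08:30-10:30, 10:40-20:00 (add 6h to convert from UTC-6).
Maria in UTC: 08:00-10:25, 13:20-15:35, 17:50-20:00 (add 2h to convert from UTC-2).
Sven ∩ Finn: 09:35-12:20, 12:25-14:40, 15:45-20:00.
Sven ∩ Finn ∩ Zubin: 09:35-10:30, 10:40-12:20, 12:25-14:40, 15:45-20:00.
Sven ∩ Finn ∩ Zubin ∩ Maria: 09:35-10:25, 13:20-14:40, 17:50-20:00.
The first common window of at least 75 minutes is 13:20-14:40, so the earliest start is 13:20.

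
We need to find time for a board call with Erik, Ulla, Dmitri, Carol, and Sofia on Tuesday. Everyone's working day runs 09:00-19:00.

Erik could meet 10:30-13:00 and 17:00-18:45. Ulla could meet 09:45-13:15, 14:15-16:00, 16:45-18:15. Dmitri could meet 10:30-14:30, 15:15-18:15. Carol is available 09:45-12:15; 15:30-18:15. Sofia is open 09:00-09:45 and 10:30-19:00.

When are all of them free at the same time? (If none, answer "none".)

10:30-12:15, 17:00-18:15

Erik ∩ Ulla: 10:30-13:00, 17:00-18:15.
Erik ∩ Ulla ∩ Dmitri: 10:30-13:00, 17:00-18:15.
Erik ∩ Ulla ∩ Dmitri ∩ Carol: 10:30-12:15, 17:00-18:15.
Erik ∩ Ulla ∩ Dmitri ∩ Carol ∩ Sofia: 10:30-12:15, 17:00-18:15.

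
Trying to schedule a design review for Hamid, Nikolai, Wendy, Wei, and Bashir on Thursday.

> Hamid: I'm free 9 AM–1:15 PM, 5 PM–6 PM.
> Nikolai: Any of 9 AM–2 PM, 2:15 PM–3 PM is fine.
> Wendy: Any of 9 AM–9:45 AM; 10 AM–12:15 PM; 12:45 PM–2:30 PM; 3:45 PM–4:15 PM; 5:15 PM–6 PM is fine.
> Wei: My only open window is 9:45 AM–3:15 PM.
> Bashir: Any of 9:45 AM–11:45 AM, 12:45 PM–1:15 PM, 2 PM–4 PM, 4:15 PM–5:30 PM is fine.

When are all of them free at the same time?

Hamid ∩ Nikolai: 09:00-13:15.
Hamid ∩ Nikolai ∩ Wendy: 09:00-09:45, 10:00-12:15, 12:45-13:15.
Hamid ∩ Nikolai ∩ Wendy ∩ Wei: 10:00-12:15, 12:45-13:15.
Hamid ∩ Nikolai ∩ Wendy ∩ Wei ∩ Bashir: 10:00-11:45, 12:45-13:15.

10:00-11:45, 12:45-13:15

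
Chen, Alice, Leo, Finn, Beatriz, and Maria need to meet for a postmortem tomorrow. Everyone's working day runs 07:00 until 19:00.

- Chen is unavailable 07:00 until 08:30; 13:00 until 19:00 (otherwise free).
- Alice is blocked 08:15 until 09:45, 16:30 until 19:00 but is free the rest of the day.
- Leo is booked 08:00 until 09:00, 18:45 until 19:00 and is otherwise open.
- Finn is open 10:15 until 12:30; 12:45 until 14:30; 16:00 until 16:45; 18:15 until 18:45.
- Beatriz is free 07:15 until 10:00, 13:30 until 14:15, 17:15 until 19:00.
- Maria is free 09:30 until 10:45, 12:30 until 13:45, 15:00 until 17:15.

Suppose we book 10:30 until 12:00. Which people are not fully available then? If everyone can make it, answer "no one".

Chen free: 08:30-13:00 (invert busy blocks within the working day).
Alice free: 07:00-08:15, 09:45-16:30 (invert busy blocks within the working day).
Leo free: 07:00-08:00, 09:00-18:45 (invert busy blocks within the working day).
Finn free: 10:15-12:30, 12:45-14:30, 16:00-16:45, 18:15-18:45.
Beatriz free: 07:15-10:00, 13:30-14:15, 17:15-19:00.
Maria free: 09:30-10:45, 12:30-13:45, 15:00-17:15.
Chen: free for 10:30-12:00. Alice: free for 10:30-12:00. Leo: free for 10:30-12:00. Finn: free for 10:30-12:00. Beatriz: not fully free for 10:30-12:00. Maria: not fully free for 10:30-12:00.

Beatriz, Maria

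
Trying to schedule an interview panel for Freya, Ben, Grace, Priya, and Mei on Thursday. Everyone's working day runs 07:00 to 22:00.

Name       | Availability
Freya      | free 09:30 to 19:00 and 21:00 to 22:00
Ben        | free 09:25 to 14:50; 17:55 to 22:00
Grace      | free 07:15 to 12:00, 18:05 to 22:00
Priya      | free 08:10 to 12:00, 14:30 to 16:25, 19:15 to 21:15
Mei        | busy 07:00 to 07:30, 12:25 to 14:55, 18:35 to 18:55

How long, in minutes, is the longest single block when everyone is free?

Freya free: 09:30-19:00, 21:00-22:00.
Ben free: 09:25-14:50, 17:55-22:00.
Grace free: 07:15-12:00, 18:05-22:00.
Priya free: 08:10-12:00, 14:30-16:25, 19:15-21:15.
Mei free: 07:30-12:25, 14:55-18:35, 18:55-22:00 (invert busy blocks within the working day).
Freya ∩ Ben: 09:30-14:50, 17:55-19:00, 21:00-22:00.
Freya ∩ Ben ∩ Grace: 09:30-12:00, 18:05-19:00, 21:00-22:00.
Freya ∩ Ben ∩ Grace ∩ Priya: 09:30-12:00, 21:00-21:15.
Freya ∩ Ben ∩ Grace ∩ Priya ∩ Mei: 09:30-12:00, 21:00-21:15.
The longest is 09:30-12:00 at 150 minutes.

150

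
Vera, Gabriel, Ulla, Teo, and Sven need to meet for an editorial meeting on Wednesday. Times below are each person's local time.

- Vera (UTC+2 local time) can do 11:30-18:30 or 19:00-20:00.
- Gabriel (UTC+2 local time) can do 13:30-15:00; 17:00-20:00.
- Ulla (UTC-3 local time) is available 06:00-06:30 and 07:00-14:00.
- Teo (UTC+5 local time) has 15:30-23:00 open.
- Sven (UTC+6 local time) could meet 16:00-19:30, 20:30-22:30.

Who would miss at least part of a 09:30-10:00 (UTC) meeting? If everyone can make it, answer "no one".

Vera in UTC: 09:30-16:30, 17:00-18:00 (subtract 2h to convert from UTC+2).
Gabriel in UTC: 11:30-13:00, 15:00-18:00 (subtract 2h to convert from UTC+2).
Ulla in UTC: 09:00-09:30, 10:00-17:00 (add 3h to convert from UTC-3).
Teo in UTC: 10:30-18:00 (subtract 5h to convert from UTC+5).
Sven in UTC: 10:00-13:30, 14:30-16:30 (subtract 6h to convert from UTC+6).
Vera: free for 09:30-10:00. Gabriel: not fully free for 09:30-10:00. Ulla: not fully free for 09:30-10:00. Teo: not fully free for 09:30-10:00. Sven: not fully free for 09:30-10:00.

Gabriel, Sven, Teo, Ulla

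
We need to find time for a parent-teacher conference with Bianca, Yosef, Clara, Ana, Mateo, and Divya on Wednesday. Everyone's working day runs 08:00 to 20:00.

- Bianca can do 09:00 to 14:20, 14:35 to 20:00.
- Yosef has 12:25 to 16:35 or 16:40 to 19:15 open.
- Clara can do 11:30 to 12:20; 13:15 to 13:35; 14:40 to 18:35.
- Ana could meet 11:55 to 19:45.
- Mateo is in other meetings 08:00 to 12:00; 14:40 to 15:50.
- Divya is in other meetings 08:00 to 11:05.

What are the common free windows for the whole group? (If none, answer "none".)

13:15-13:35, 15:50-16:35, 16:40-18:35

Bianca free: 09:00-14:20, 14:35-20:00.
Yosef free: 12:25-16:35, 16:40-19:15.
Clara free: 11:30-12:20, 13:15-13:35, 14:40-18:35.
Ana free: 11:55-19:45.
Mateo free: 12:00-14:40, 15:50-20:00 (invert busy blocks within the working day).
Divya free: 11:05-20:00 (invert busy blocks within the working day).
Bianca ∩ Yosef: 12:25-14:20, 14:35-16:35, 16:40-19:15.
Bianca ∩ Yosef ∩ Clara: 13:15-13:35, 14:40-16:35, 16:40-18:35.
Bianca ∩ Yosef ∩ Clara ∩ Ana: 13:15-13:35, 14:40-16:35, 16:40-18:35.
Bianca ∩ Yosef ∩ Clara ∩ Ana ∩ Mateo: 13:15-13:35, 15:50-16:35, 16:40-18:35.
Bianca ∩ Yosef ∩ Clara ∩ Ana ∩ Mateo ∩ Divya: 13:15-13:35, 15:50-16:35, 16:40-18:35.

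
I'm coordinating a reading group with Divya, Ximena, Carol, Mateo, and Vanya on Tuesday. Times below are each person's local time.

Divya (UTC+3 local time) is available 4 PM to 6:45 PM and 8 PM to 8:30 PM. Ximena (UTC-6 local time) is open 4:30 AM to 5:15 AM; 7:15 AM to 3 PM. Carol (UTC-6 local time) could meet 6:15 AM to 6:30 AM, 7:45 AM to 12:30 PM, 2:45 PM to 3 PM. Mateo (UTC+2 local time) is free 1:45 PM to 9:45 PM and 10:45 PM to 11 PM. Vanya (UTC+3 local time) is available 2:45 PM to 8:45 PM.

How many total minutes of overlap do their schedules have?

150

Divya in UTC: 13:00-15:45, 17:00-17:30 (subtract 3h to convert from UTC+3).
Ximena in UTC: 10:30-11:15, 13:15-21:00 (add 6h to convert from UTC-6).
Carol in UTC: 12:15-12:30, 13:45-18:30, 20:45-21:00 (add 6h to convert from UTC-6).
Mateo in UTC: 11:45-19:45, 20:45-21:00 (subtract 2h to convert from UTC+2).
Vanya in UTC: 11:45-17:45 (subtract 3h to convert from UTC+3).
Divya ∩ Ximena: 13:15-15:45, 17:00-17:30.
Divya ∩ Ximena ∩ Carol: 13:45-15:45, 17:00-17:30.
Divya ∩ Ximena ∩ Carol ∩ Mateo: 13:45-15:45, 17:00-17:30.
Divya ∩ Ximena ∩ Carol ∩ Mateo ∩ Vanya: 13:45-15:45, 17:00-17:30.
Summing the common windows: 120 + 30 = 150 minutes.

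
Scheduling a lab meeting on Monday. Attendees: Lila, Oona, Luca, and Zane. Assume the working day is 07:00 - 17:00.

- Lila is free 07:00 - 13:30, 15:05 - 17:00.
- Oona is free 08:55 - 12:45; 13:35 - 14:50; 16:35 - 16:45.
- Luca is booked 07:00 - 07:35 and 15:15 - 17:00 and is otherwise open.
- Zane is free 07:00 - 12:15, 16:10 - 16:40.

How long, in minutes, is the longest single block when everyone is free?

Lila free: 07:00-13:30, 15:05-17:00.
Oona free: 08:55-12:45, 13:35-14:50, 16:35-16:45.
Luca free: 07:35-15:15 (invert busy blocks within the working day).
Zane free: 07:00-12:15, 16:10-16:40.
Lila ∩ Oona: 08:55-12:45, 16:35-16:45.
Lila ∩ Oona ∩ Luca: 08:55-12:45.
Lila ∩ Oona ∩ Luca ∩ Zane: 08:55-12:15.
The longest is 08:55-12:15 at 200 minutes.

200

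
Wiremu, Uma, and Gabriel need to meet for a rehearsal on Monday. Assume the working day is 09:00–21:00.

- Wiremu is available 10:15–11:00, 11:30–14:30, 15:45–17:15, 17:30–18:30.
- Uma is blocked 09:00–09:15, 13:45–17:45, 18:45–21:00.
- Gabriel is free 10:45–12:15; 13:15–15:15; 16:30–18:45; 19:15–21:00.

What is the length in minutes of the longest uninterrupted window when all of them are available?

Wiremu free: 10:15-11:00, 11:30-14:30, 15:45-17:15, 17:30-18:30.
Uma free: 09:15-13:45, 17:45-18:45 (invert busy blocks within the working day).
Gabriel free: 10:45-12:15, 13:15-15:15, 16:30-18:45, 19:15-21:00.
Wiremu ∩ Uma: 10:15-11:00, 11:30-13:45, 17:45-18:30.
Wiremu ∩ Uma ∩ Gabriel: 10:45-11:00, 11:30-12:15, 13:15-13:45, 17:45-18:30.
So the common availability across everyone is 10:45-11:00, 11:30-12:15, 13:15-13:45, 17:45-18:30.
The longest is 11:30-12:15 at 45 minutes.

45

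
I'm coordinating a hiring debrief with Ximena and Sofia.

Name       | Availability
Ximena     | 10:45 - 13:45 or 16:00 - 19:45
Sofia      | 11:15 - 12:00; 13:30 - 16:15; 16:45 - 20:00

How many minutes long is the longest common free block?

Ximena ∩ Sofia: 11:15-12:00, 13:30-13:45, 16:00-16:15, 16:45-19:45.
The longest is 16:45-19:45 at 180 minutes.

180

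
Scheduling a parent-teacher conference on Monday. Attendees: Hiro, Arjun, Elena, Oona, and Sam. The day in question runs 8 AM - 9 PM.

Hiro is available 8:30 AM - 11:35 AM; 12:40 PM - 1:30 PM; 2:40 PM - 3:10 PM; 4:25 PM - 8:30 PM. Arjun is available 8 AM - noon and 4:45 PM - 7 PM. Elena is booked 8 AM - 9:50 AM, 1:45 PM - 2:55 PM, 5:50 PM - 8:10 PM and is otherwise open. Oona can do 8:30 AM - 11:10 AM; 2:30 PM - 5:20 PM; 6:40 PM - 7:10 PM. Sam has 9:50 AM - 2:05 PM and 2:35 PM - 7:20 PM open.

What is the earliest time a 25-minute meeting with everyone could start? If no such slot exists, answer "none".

09:50

Hiro free: 08:30-11:35, 12:40-13:30, 14:40-15:10, 16:25-20:30.
Arjun free: 08:00-12:00, 16:45-19:00.
Elena free: 09:50-13:45, 14:55-17:50, 20:10-21:00 (invert busy blocks within the working day).
Oona free: 08:30-11:10, 14:30-17:20, 18:40-19:10.
Sam free: 09:50-14:05, 14:35-19:20.
Hiro ∩ Arjun: 08:30-11:35, 16:45-19:00.
Hiro ∩ Arjun ∩ Elena: 09:50-11:35, 16:45-17:50.
Hiro ∩ Arjun ∩ Elena ∩ Oona: 09:50-11:10, 16:45-17:20.
Hiro ∩ Arjun ∩ Elena ∩ Oona ∩ Sam: 09:50-11:10, 16:45-17:20.
The first common window of at least 25 minutes is 09:50-11:10, so the earliest start is 09:50.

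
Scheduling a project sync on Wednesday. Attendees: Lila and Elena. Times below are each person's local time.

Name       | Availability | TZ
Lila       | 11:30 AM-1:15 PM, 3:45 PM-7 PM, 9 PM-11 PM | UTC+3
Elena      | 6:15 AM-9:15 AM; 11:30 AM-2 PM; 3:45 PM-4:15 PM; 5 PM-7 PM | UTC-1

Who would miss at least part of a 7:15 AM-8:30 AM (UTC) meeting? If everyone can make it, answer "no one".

Lila in UTC: 08:30-10:15, 12:45-16:00, 18:00-20:00 (subtract 3h to convert from UTC+3).
Elena in UTC: 07:15-10:15, 12:30-15:00, 16:45-17:15, 18:00-20:00 (add 1h to convert from UTC-1).
Lila: not fully free for 07:15-08:30. Elena: free for 07:15-08:30.

Lila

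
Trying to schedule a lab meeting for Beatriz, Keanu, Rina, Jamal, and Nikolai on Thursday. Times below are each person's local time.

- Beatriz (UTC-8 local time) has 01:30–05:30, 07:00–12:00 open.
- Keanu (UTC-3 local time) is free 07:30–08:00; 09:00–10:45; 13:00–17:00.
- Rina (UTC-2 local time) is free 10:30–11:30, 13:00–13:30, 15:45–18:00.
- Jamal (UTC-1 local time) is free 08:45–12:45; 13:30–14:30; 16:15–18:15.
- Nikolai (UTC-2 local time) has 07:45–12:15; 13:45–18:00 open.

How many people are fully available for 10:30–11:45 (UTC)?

Beatriz in UTC: 09:30-13:30, 15:00-20:00 (add 8h to convert from UTC-8).
Keanu in UTC: 10:30-11:00, 12:00-13:45, 16:00-20:00 (add 3h to convert from UTC-3).
Rina in UTC: 12:30-13:30, 15:00-15:30, 17:45-20:00 (add 2h to convert from UTC-2).
Jamal in UTC: 09:45-13:45, 14:30-15:30, 17:15-19:15 (add 1h to convert from UTC-1).
Nikolai in UTC: 09:45-14:15, 15:45-20:00 (add 2h to convert from UTC-2).
Beatriz, Jamal, and Nikolai can make the full 10:30-11:45 slot — that's 3.

3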